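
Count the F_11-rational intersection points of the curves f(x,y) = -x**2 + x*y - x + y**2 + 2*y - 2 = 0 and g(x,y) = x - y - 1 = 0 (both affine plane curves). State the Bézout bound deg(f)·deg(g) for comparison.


Common zeros: {(3, 2), (10, 9)}; count = 2; Bézout bound = 2.

deg(f) = 2, deg(g) = 1, so Bézout bound = 2.
Scan x ∈ F_11. For each x, list the y ∈ F_11 with f(x, y) ≡ 0 and those with g(x, y) ≡ 0 (mod 11); the common zeros in that column are the intersection.
  x = 0: f ≡ 0 at y ∈ {4, 5}; g ≡ 0 at y ∈ {10}; common: ∅.
  x = 1: f ≡ 0 at y ∈ {1, 7}; g ≡ 0 at y ∈ {0}; common: ∅.
  x = 2: f ≡ 0 at y ∈ {8, 10}; g ≡ 0 at y ∈ {1}; common: ∅.
  x = 3: f ≡ 0 at y ∈ {2, 4}; g ≡ 0 at y ∈ {2}; common: {2}.
  x = 4: f ≡ 0 at y ∈ {0, 5}; g ≡ 0 at y ∈ {3}; common: ∅.
  x = 5: f ≡ 0 at y ∈ {7, 8}; g ≡ 0 at y ∈ {4}; common: ∅.
  x = 6: f ≡ 0 at y ∈ {0, 3}; g ≡ 0 at y ∈ {5}; common: ∅.
  x = 7: f ≡ 0 at y ∈ {3, 10}; g ≡ 0 at y ∈ {6}; common: ∅.
  x = 8: f ≡ 0 at y ∈ {6}; g ≡ 0 at y ∈ {7}; common: ∅.
  x = 9: f ≡ 0 at y ∈ {2, 9}; g ≡ 0 at y ∈ {8}; common: ∅.
  x = 10: f ≡ 0 at y ∈ {1, 9}; g ≡ 0 at y ∈ {9}; common: {9}.
Collecting: common zeros = {(3, 2), (10, 9)}, so the count is 2.
Comparison with the Bézout bound: 2 ≤ 2 = deg(f)·deg(g), as expected for curves with no common component (the bound is attained).


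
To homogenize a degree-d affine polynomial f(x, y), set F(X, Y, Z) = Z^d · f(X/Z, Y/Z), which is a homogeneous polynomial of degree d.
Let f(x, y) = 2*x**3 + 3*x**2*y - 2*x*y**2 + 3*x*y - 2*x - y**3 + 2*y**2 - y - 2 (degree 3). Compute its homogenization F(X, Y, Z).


F(X, Y, Z) = 2*X**3 + 3*X**2*Y - 2*X*Y**2 + 3*X*Y*Z - 2*X*Z**2 - Y**3 + 2*Y**2*Z - Y*Z**2 - 2*Z**3

deg(f) = 3.
Substitute x = X/Z, y = Y/Z into f, then multiply by Z^3.
  monomial 2·x^3·y^0 ↦ 2·X^3·Y^0·Z^0.
  monomial 3·x^2·y^1 ↦ 3·X^2·Y^1·Z^0.
  monomial -2·x^1·y^2 ↦ -2·X^1·Y^2·Z^0.
  monomial 3·x^1·y^1 ↦ 3·X^1·Y^1·Z^1.
  monomial -2·x^1·y^0 ↦ -2·X^1·Y^0·Z^2.
  monomial -1·x^0·y^3 ↦ -1·X^0·Y^3·Z^0.
  monomial 2·x^0·y^2 ↦ 2·X^0·Y^2·Z^1.
  monomial -1·x^0·y^1 ↦ -1·X^0·Y^1·Z^2.
  monomial -2·x^0·y^0 ↦ -2·X^0·Y^0·Z^3.
Collecting: F(X, Y, Z) = 2*X**3 + 3*X**2*Y - 2*X*Y**2 + 3*X*Y*Z - 2*X*Z**2 - Y**3 + 2*Y**2*Z - Y*Z**2 - 2*Z**3.


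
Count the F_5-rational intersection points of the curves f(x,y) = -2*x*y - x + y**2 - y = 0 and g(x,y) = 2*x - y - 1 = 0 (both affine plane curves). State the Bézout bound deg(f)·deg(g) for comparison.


Common zeros: ∅; count = 0; Bézout bound = 2.

deg(f) = 2, deg(g) = 1, so Bézout bound = 2.
Scan x ∈ F_5. For each x, list the y ∈ F_5 with f(x, y) ≡ 0 and those with g(x, y) ≡ 0 (mod 5); the common zeros in that column are the intersection.
  x = 0: f ≡ 0 at y ∈ {0, 1}; g ≡ 0 at y ∈ {4}; common: ∅.
  x = 1: f ≡ 0 at y ∈ ∅; g ≡ 0 at y ∈ {1}; common: ∅.
  x = 2: f ≡ 0 at y ∈ ∅; g ≡ 0 at y ∈ {3}; common: ∅.
  x = 3: f ≡ 0 at y ∈ {3, 4}; g ≡ 0 at y ∈ {0}; common: ∅.
  x = 4: f ≡ 0 at y ∈ ∅; g ≡ 0 at y ∈ {2}; common: ∅.
Collecting: common zeros = ∅, so the count is 0.
Comparison with the Bézout bound: 0 ≤ 2 = deg(f)·deg(g), as expected for curves with no common component (the affine F_5-count falls short of the bound because intersections may lie at infinity, over extension fields, or carry multiplicity).


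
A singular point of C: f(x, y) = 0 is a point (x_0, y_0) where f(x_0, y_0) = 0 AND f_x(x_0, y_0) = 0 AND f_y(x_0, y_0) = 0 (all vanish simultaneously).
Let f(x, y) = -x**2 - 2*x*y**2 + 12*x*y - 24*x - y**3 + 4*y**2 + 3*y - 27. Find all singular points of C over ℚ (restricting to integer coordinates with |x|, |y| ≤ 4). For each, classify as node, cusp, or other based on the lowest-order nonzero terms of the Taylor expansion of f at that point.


Singular points: {(-3, 3)}; classification: node.

Compute partial derivatives:
  f_x = -2*x - 2*y**2 + 12*y - 24.
  f_y = -4*x*y + 12*x - 3*y**2 + 8*y + 3.
Scan x_0 ∈ {−4, ..., 4}. For each x_0, f_y(x_0, y) is a polynomial in y; find its integer roots y ∈ {−4, ..., 4}, then test f_x and f at those candidates.
  x = -4: f_y(-4, y) = -3*y**2 + 24*y - 45; vanishes at y ∈ {3}. (-4, 3): f_x = 2 ≠ 0.
  x = -3: f_y(-3, y) = -3*y**2 + 20*y - 33; vanishes at y ∈ {3}. (-3, 3): f_x = 0, f = 0 — SINGULAR.
  x = -2: f_y(-2, y) = -3*y**2 + 16*y - 21; vanishes at y ∈ {3}. (-2, 3): f_x = -2 ≠ 0.
  x = -1: f_y(-1, y) = -3*y**2 + 12*y - 9; vanishes at y ∈ {1, 3}. (-1, 1): f_x = -12 ≠ 0; (-1, 3): f_x = -4 ≠ 0.
  x = 0: f_y(0, y) = -3*y**2 + 8*y + 3; vanishes at y ∈ {3}. (0, 3): f_x = -6 ≠ 0.
  x = 1: f_y(1, y) = -3*y**2 + 4*y + 15; vanishes at y ∈ {3}. (1, 3): f_x = -8 ≠ 0.
  x = 2: f_y(2, y) = 27 - 3*y**2; vanishes at y ∈ {-3, 3}. (2, -3): f_x = -82 ≠ 0; (2, 3): f_x = -10 ≠ 0.
  x = 3: f_y(3, y) = -3*y**2 - 4*y + 39; vanishes at y ∈ {3}. (3, 3): f_x = -12 ≠ 0.
  x = 4: f_y(4, y) = -3*y**2 - 8*y + 51; vanishes at y ∈ {3}. (4, 3): f_x = -14 ≠ 0.
Only singular point on the grid: (-3, 3).
Classify: substitute x = -3 + u, y = 3 + v and expand: f = -u**2 - 2*u*v**2 - v**3 + v**2.
No constant or linear terms (consistent with a singular point). Quadratic part: -u**2 + v**2. Cubic part: -2*u*v**2 - v**3.
The quadratic part v**2 - u**2 = (v − u)(v + u) splits into two distinct linear factors, so there are two distinct tangent lines y − 3 = ±(x − -3) — this is a node (ordinary double point).
Classification: node.


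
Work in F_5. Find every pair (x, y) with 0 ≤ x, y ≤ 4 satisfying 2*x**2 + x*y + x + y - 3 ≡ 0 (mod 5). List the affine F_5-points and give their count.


Affine F_5-points: {(0, 3), (1, 0), (2, 1), (3, 3)}; count = 4.

For each of the 25 pairs (x, y) ∈ F_5², evaluate f(x, y) mod 5. Record the zeros.
  x = 0: [0↦2, 1↦3, 2↦4, 3↦0, 4↦1]  zeros at y ∈ {3}
  x = 1: [0↦0, 1↦2, 2↦4, 3↦1, 4↦3]  zeros at y ∈ {0}
  x = 2: [0↦2, 1↦0, 2↦3, 3↦1, 4↦4]  zeros at y ∈ {1}
  x = 3: [0↦3, 1↦2, 2↦1, 3↦0, 4↦4]  zeros at y ∈ {3}
  x = 4: [0↦3, 1↦3, 2↦3, 3↦3, 4↦3]  zeros at y ∈ ∅
Collecting zeros: affine points = {(0, 3), (1, 0), (2, 1), (3, 3)}.
Total count |C(F_5)_aff| = 4.


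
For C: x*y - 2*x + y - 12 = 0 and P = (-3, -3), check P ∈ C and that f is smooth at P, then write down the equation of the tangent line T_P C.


Tangent line at P: -5*x - 2*y - 21 = 0.

Step 1: f(-3, -3) = 0, so P lies on C.
Step 2: partial derivatives
  f_x(x, y) = y - 2, f_y(x, y) = x + 1.
  f_x(P) = -5, f_y(P) = -2 (gradient nonzero, so P is smooth).
Step 3: tangent line at P: -5·(x − -3) + -2·(y − -3) = 0.
Expanding: -5*x - 2*y - 21 = 0.


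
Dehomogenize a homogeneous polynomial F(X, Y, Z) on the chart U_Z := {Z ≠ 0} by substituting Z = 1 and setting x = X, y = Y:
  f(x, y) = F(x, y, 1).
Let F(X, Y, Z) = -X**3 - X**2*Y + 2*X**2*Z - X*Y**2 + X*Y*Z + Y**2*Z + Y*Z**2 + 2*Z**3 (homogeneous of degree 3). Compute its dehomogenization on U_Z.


f(x, y) = -x**3 - x**2*y + 2*x**2 - x*y**2 + x*y + y**2 + y + 2

On U_Z we set Z = 1. Each monomial c·X^i·Y^j·Z^k in F becomes c·x^i·y^j·1^k = c·x^i·y^j.
Substituting Z = 1: F(X, Y, 1) = -x**3 - x**2*y + 2*x**2 - x*y**2 + x*y + y**2 + y + 2.
Note: deg(f) ≤ deg(F) = 3; strict inequality happens when F is divisible by Z (lost terms).


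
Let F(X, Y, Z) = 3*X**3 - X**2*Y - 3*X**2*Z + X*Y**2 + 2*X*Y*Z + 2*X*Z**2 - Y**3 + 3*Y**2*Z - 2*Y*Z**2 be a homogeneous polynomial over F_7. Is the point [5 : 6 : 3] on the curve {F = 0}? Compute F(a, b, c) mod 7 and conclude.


F(5,6,3) ≡ 2 (mod 7); P is NOT on the curve.

Evaluate F(5, 6, 3) term-by-term (mod 7).
  3*X**3 ↦ 3·125·1·1 = 375
  -X**2*Y ↦ -1·25·6·1 = -150
  -3*X**2*Z ↦ -3·25·1·3 = -225
  X*Y**2 ↦ 1·5·36·1 = 180
  2*X*Y*Z ↦ 2·5·6·3 = 180
  2*X*Z**2 ↦ 2·5·1·9 = 90
  -Y**3 ↦ -1·1·216·1 = -216
  3*Y**2*Z ↦ 3·1·36·3 = 324
  -2*Y*Z**2 ↦ -2·1·6·9 = -108
Sum: F(5, 6, 3) = (375) + (-150) + (-225) + (180) + (180) + (90) + (-216) + (324) + (-108) = 450.
Reducing mod 7: 450 ≡ 2 (mod 7).
Since F(a, b, c) ≡ 2 ≠ 0 (mod 7), P does NOT lie on the curve.


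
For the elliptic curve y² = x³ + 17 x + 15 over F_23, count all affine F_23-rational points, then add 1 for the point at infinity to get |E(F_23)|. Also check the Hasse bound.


Affine points = {(3, 1), (3, 22), (4, 3), (4, 20), (5, 8), (5, 15), (9, 0), (10, 9), (10, 14), (13, 8), (13, 15), (16, 6), (16, 17), (18, 9), (18, 14), (20, 11), (20, 12)}; affine count = 17; |E(F_23)| = 18.

Discriminant check: Δ ∝ 4a³ + 27b² = 4·17³ + 27·15² = 4·4913 + 27·225 ≡ 13 (mod 23). Nonzero ⇒ E is nonsingular.
For each x ∈ F_23, compute rhs = x³ + 17·x + 15 mod 23, then count y ∈ F_23 with y² ≡ rhs.
  x = 0: rhs = 15, matching y values: none (0 points).
  x = 1: rhs = 10, matching y values: none (0 points).
  x = 2: rhs = 11, matching y values: none (0 points).
  x = 3: rhs = 1, matching y values: 1, 22 (2 points).
  x = 4: rhs = 9, matching y values: 3, 20 (2 points).
  x = 5: rhs = 18, matching y values: 8, 15 (2 points).
  x = 6: rhs = 11, matching y values: none (0 points).
  x = 7: rhs = 17, matching y values: none (0 points).
  x = 8: rhs = 19, matching y values: none (0 points).
  x = 9: rhs = 0, matching y values: 0 (1 points).
  x = 10: rhs = 12, matching y values: 9, 14 (2 points).
  x = 11: rhs = 15, matching y values: none (0 points).
  x = 12: rhs = 15, matching y values: none (0 points).
  x = 13: rhs = 18, matching y values: 8, 15 (2 points).
  x = 14: rhs = 7, matching y values: none (0 points).
  x = 15: rhs = 11, matching y values: none (0 points).
  x = 16: rhs = 13, matching y values: 6, 17 (2 points).
  x = 17: rhs = 19, matching y values: none (0 points).
  x = 18: rhs = 12, matching y values: 9, 14 (2 points).
  x = 19: rhs = 21, matching y values: none (0 points).
  x = 20: rhs = 6, matching y values: 11, 12 (2 points).
  x = 21: rhs = 19, matching y values: none (0 points).
  x = 22: rhs = 20, matching y values: none (0 points).
Total affine count: 17.
Full point count |E(F_23)| = 17 + 1 = 18.
Hasse bound: |18 − (23+1)| = |-6| = 6 ≤ 2√23 ≈ 9.5917 ✓.


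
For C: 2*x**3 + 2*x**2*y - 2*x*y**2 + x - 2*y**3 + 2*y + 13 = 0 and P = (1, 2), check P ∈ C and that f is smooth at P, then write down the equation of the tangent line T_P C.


Tangent line at P: 7*x - 28*y + 49 = 0.

Step 1: f(1, 2) = 0, so P lies on C.
Step 2: partial derivatives
  f_x(x, y) = 6*x**2 + 4*x*y - 2*y**2 + 1, f_y(x, y) = 2*x**2 - 4*x*y - 6*y**2 + 2.
  f_x(P) = 7, f_y(P) = -28 (gradient nonzero, so P is smooth).
Step 3: tangent line at P: 7·(x − 1) + -28·(y − 2) = 0.
Expanding: 7*x - 28*y + 49 = 0.


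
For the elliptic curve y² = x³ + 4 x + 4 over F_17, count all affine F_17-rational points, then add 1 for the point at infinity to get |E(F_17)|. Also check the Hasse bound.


Affine points = {(0, 2), (0, 15), (1, 3), (1, 14), (3, 3), (3, 14), (4, 4), (4, 13), (5, 8), (5, 9), (7, 1), (7, 16), (8, 2), (8, 15), (9, 2), (9, 15), (11, 6), (11, 11), (13, 3), (13, 14), (14, 4), (14, 13), (16, 4), (16, 13)}; affine count = 24; |E(F_17)| = 25.

Discriminant check: Δ ∝ 4a³ + 27b² = 4·4³ + 27·4² = 4·64 + 27·16 ≡ 8 (mod 17). Nonzero ⇒ E is nonsingular.
For each x ∈ F_17, compute rhs = x³ + 4·x + 4 mod 17, then count y ∈ F_17 with y² ≡ rhs.
  x = 0: rhs = 4, matching y values: 2, 15 (2 points).
  x = 1: rhs = 9, matching y values: 3, 14 (2 points).
  x = 2: rhs = 3, matching y values: none (0 points).
  x = 3: rhs = 9, matching y values: 3, 14 (2 points).
  x = 4: rhs = 16, matching y values: 4, 13 (2 points).
  x = 5: rhs = 13, matching y values: 8, 9 (2 points).
  x = 6: rhs = 6, matching y values: none (0 points).
  x = 7: rhs = 1, matching y values: 1, 16 (2 points).
  x = 8: rhs = 4, matching y values: 2, 15 (2 points).
  x = 9: rhs = 4, matching y values: 2, 15 (2 points).
  x = 10: rhs = 7, matching y values: none (0 points).
  x = 11: rhs = 2, matching y values: 6, 11 (2 points).
  x = 12: rhs = 12, matching y values: none (0 points).
  x = 13: rhs = 9, matching y values: 3, 14 (2 points).
  x = 14: rhs = 16, matching y values: 4, 13 (2 points).
  x = 15: rhs = 5, matching y values: none (0 points).
  x = 16: rhs = 16, matching y values: 4, 13 (2 points).
Total affine count: 24.
Full point count |E(F_17)| = 24 + 1 = 25.
Hasse bound: |25 − (17+1)| = |7| = 7 ≤ 2√17 ≈ 8.2462 ✓.


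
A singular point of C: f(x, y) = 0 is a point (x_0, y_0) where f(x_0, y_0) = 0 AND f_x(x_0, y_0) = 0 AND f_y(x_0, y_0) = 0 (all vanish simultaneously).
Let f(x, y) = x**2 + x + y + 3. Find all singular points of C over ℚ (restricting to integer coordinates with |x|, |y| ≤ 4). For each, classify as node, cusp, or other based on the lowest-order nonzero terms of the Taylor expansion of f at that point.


No singular points in the scanned grid; C is smooth there.

Compute partial derivatives:
  f_x = 2*x + 1.
  f_y = 1.
f_y = 1 is a nonzero constant, so f_y never vanishes: no point (x, y) can satisfy f = f_x = f_y = 0. In particular no (x, y) ∈ {−4, ..., 4}² is singular; the curve is smooth.


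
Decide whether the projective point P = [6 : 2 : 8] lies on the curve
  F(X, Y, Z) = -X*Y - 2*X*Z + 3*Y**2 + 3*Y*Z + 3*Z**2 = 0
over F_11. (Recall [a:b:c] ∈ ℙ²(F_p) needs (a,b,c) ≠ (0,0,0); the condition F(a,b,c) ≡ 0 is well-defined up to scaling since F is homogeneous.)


F(6,2,8) ≡ 1 (mod 11); P is NOT on the curve.

Evaluate F(6, 2, 8) term-by-term (mod 11).
  -X*Y ↦ -1·6·2·1 = -12
  -2*X*Z ↦ -2·6·1·8 = -96
  3*Y**2 ↦ 3·1·4·1 = 12
  3*Y*Z ↦ 3·1·2·8 = 48
  3*Z**2 ↦ 3·1·1·64 = 192
Sum: F(6, 2, 8) = (-12) + (-96) + (12) + (48) + (192) = 144.
Reducing mod 11: 144 ≡ 1 (mod 11).
Since F(a, b, c) ≡ 1 ≠ 0 (mod 11), P does NOT lie on the curve.


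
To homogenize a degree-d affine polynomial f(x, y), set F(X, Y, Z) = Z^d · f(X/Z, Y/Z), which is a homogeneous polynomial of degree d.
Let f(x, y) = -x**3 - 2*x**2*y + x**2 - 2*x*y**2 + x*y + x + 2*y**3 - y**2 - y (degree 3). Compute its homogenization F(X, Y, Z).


F(X, Y, Z) = -X**3 - 2*X**2*Y + X**2*Z - 2*X*Y**2 + X*Y*Z + X*Z**2 + 2*Y**3 - Y**2*Z - Y*Z**2

deg(f) = 3.
Substitute x = X/Z, y = Y/Z into f, then multiply by Z^3.
  monomial -1·x^3·y^0 ↦ -1·X^3·Y^0·Z^0.
  monomial -2·x^2·y^1 ↦ -2·X^2·Y^1·Z^0.
  monomial 1·x^2·y^0 ↦ 1·X^2·Y^0·Z^1.
  monomial -2·x^1·y^2 ↦ -2·X^1·Y^2·Z^0.
  monomial 1·x^1·y^1 ↦ 1·X^1·Y^1·Z^1.
  monomial 1·x^1·y^0 ↦ 1·X^1·Y^0·Z^2.
  monomial 2·x^0·y^3 ↦ 2·X^0·Y^3·Z^0.
  monomial -1·x^0·y^2 ↦ -1·X^0·Y^2·Z^1.
  monomial -1·x^0·y^1 ↦ -1·X^0·Y^1·Z^2.
Collecting: F(X, Y, Z) = -X**3 - 2*X**2*Y + X**2*Z - 2*X*Y**2 + X*Y*Z + X*Z**2 + 2*Y**3 - Y**2*Z - Y*Z**2.


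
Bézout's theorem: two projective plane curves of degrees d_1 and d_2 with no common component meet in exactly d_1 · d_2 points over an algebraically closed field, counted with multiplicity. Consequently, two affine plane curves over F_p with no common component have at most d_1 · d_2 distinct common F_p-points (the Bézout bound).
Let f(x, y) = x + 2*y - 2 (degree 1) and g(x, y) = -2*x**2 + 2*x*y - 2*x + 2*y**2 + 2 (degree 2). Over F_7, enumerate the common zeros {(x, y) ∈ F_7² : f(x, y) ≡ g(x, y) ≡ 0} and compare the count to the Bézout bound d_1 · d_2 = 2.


Common zeros: {(3, 3), (6, 5)}; count = 2; Bézout bound = 2.

deg(f) = 1, deg(g) = 2, so Bézout bound = 2.
Scan x ∈ F_7. For each x, list the y ∈ F_7 with f(x, y) ≡ 0 and those with g(x, y) ≡ 0 (mod 7); the common zeros in that column are the intersection.
  x = 0: f ≡ 0 at y ∈ {1}; g ≡ 0 at y ∈ ∅; common: ∅.
  x = 1: f ≡ 0 at y ∈ {4}; g ≡ 0 at y ∈ ∅; common: ∅.
  x = 2: f ≡ 0 at y ∈ {0}; g ≡ 0 at y ∈ ∅; common: ∅.
  x = 3: f ≡ 0 at y ∈ {3}; g ≡ 0 at y ∈ {1, 3}; common: {3}.
  x = 4: f ≡ 0 at y ∈ {6}; g ≡ 0 at y ∈ {1, 2}; common: ∅.
  x = 5: f ≡ 0 at y ∈ {2}; g ≡ 0 at y ∈ {4, 5}; common: ∅.
  x = 6: f ≡ 0 at y ∈ {5}; g ≡ 0 at y ∈ {3, 5}; common: {5}.
Collecting: common zeros = {(3, 3), (6, 5)}, so the count is 2.
Comparison with the Bézout bound: 2 ≤ 2 = deg(f)·deg(g), as expected for curves with no common component (the bound is attained).


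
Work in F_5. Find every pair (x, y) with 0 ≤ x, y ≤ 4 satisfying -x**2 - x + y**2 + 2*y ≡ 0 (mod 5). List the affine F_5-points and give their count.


Affine F_5-points: {(0, 0), (0, 3), (4, 0), (4, 3)}; count = 4.

For each of the 25 pairs (x, y) ∈ F_5², evaluate f(x, y) mod 5. Record the zeros.
  x = 0: [0↦0, 1↦3, 2↦3, 3↦0, 4↦4]  zeros at y ∈ {0, 3}
  x = 1: [0↦3, 1↦1, 2↦1, 3↦3, 4↦2]  zeros at y ∈ ∅
  x = 2: [0↦4, 1↦2, 2↦2, 3↦4, 4↦3]  zeros at y ∈ ∅
  x = 3: [0↦3, 1↦1, 2↦1, 3↦3, 4↦2]  zeros at y ∈ ∅
  x = 4: [0↦0, 1↦3, 2↦3, 3↦0, 4↦4]  zeros at y ∈ {0, 3}
Collecting zeros: affine points = {(0, 0), (0, 3), (4, 0), (4, 3)}.
Total count |C(F_5)_aff| = 4.


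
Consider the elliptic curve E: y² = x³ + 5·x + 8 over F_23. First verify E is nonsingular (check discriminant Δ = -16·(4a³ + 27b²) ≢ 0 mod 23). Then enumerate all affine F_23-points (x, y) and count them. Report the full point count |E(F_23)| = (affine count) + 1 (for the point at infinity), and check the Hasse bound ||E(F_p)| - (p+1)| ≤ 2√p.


Affine points = {(0, 10), (0, 13), (2, 7), (2, 16), (3, 2), (3, 21), (4, 0), (6, 1), (6, 22), (7, 8), (7, 15), (8, 10), (8, 13), (9, 0), (10, 0), (12, 5), (12, 18), (13, 4), (13, 19), (14, 4), (14, 19), (15, 10), (15, 13), (19, 4), (19, 19), (20, 9), (20, 14), (21, 6), (21, 17), (22, 5), (22, 18)}; affine count = 31; |E(F_23)| = 32.

Discriminant check: Δ ∝ 4a³ + 27b² = 4·5³ + 27·8² = 4·125 + 27·64 ≡ 20 (mod 23). Nonzero ⇒ E is nonsingular.
For each x ∈ F_23, compute rhs = x³ + 5·x + 8 mod 23, then count y ∈ F_23 with y² ≡ rhs.
  x = 0: rhs = 8, matching y values: 10, 13 (2 points).
  x = 1: rhs = 14, matching y values: none (0 points).
  x = 2: rhs = 3, matching y values: 7, 16 (2 points).
  x = 3: rhs = 4, matching y values: 2, 21 (2 points).
  x = 4: rhs = 0, matching y values: 0 (1 points).
  x = 5: rhs = 20, matching y values: none (0 points).
  x = 6: rhs = 1, matching y values: 1, 22 (2 points).
  x = 7: rhs = 18, matching y values: 8, 15 (2 points).
  x = 8: rhs = 8, matching y values: 10, 13 (2 points).
  x = 9: rhs = 0, matching y values: 0 (1 points).
  x = 10: rhs = 0, matching y values: 0 (1 points).
  x = 11: rhs = 14, matching y values: none (0 points).
  x = 12: rhs = 2, matching y values: 5, 18 (2 points).
  x = 13: rhs = 16, matching y values: 4, 19 (2 points).
  x = 14: rhs = 16, matching y values: 4, 19 (2 points).
  x = 15: rhs = 8, matching y values: 10, 13 (2 points).
  x = 16: rhs = 21, matching y values: none (0 points).
  x = 17: rhs = 15, matching y values: none (0 points).
  x = 18: rhs = 19, matching y values: none (0 points).
  x = 19: rhs = 16, matching y values: 4, 19 (2 points).
  x = 20: rhs = 12, matching y values: 9, 14 (2 points).
  x = 21: rhs = 13, matching y values: 6, 17 (2 points).
  x = 22: rhs = 2, matching y values: 5, 18 (2 points).
Total affine count: 31.
Full point count |E(F_23)| = 31 + 1 = 32.
Hasse bound: |32 − (23+1)| = |8| = 8 ≤ 2√23 ≈ 9.5917 ✓.


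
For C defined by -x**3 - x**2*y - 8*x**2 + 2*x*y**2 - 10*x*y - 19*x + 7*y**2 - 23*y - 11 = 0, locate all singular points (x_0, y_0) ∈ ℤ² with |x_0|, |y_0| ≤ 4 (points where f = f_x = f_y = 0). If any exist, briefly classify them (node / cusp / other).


Singular points: {(-3, 1)}; classification: cusp.

Compute partial derivatives:
  f_x = -3*x**2 - 2*x*y - 16*x + 2*y**2 - 10*y - 19.
  f_y = -x**2 + 4*x*y - 10*x + 14*y - 23.
Scan x_0 ∈ {−4, ..., 4}. For each x_0, f_y(x_0, y) is a polynomial in y; find its integer roots y ∈ {−4, ..., 4}, then test f_x and f at those candidates.
  x = -4: f_y(-4, y) = 1 - 2*y; no integer root y with |y| ≤ 4.
  x = -3: f_y(-3, y) = 2*y - 2; vanishes at y ∈ {1}. (-3, 1): f_x = 0, f = 0 — SINGULAR.
  x = -2: f_y(-2, y) = 6*y - 7; no integer root y with |y| ≤ 4.
  x = -1: f_y(-1, y) = 10*y - 14; no integer root y with |y| ≤ 4.
  x = 0: f_y(0, y) = 14*y - 23; no integer root y with |y| ≤ 4.
  x = 1: f_y(1, y) = 18*y - 34; no integer root y with |y| ≤ 4.
  x = 2: f_y(2, y) = 22*y - 47; no integer root y with |y| ≤ 4.
  x = 3: f_y(3, y) = 26*y - 62; no integer root y with |y| ≤ 4.
  x = 4: f_y(4, y) = 30*y - 79; no integer root y with |y| ≤ 4.
Only singular point on the grid: (-3, 1).
Classify: substitute x = -3 + u, y = 1 + v and expand: f = -u**3 - u**2*v + 2*u*v**2 + v**2.
No constant or linear terms (consistent with a singular point). Quadratic part: v**2. Cubic part: -u**3 - u**2*v + 2*u*v**2.
The quadratic part v**2 is a perfect square, so there is a single (double) tangent line v = 0, i.e. y = 1. Restricting the cubic part to that line (v = 0) leaves -u**3 ≠ 0, so f is not divisible by v and the branch is v² ≈ u**3 to lowest order — this is a cusp.
Classification: cusp.


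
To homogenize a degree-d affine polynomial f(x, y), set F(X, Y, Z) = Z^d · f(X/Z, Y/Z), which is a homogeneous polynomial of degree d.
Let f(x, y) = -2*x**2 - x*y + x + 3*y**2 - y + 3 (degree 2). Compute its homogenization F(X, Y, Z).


F(X, Y, Z) = -2*X**2 - X*Y + X*Z + 3*Y**2 - Y*Z + 3*Z**2

deg(f) = 2.
Substitute x = X/Z, y = Y/Z into f, then multiply by Z^2.
  monomial -2·x^2·y^0 ↦ -2·X^2·Y^0·Z^0.
  monomial -1·x^1·y^1 ↦ -1·X^1·Y^1·Z^0.
  monomial 1·x^1·y^0 ↦ 1·X^1·Y^0·Z^1.
  monomial 3·x^0·y^2 ↦ 3·X^0·Y^2·Z^0.
  monomial -1·x^0·y^1 ↦ -1·X^0·Y^1·Z^1.
  monomial 3·x^0·y^0 ↦ 3·X^0·Y^0·Z^2.
Collecting: F(X, Y, Z) = -2*X**2 - X*Y + X*Z + 3*Y**2 - Y*Z + 3*Z**2.


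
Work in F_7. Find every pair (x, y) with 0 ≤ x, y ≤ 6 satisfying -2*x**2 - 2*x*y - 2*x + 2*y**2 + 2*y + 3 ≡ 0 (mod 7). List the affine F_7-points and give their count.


Affine F_7-points: {(0, 1), (0, 5), (1, 2), (1, 5), (3, 0), (3, 2), (5, 1), (5, 3)}; count = 8.

For each of the 49 pairs (x, y) ∈ F_7², evaluate f(x, y) mod 7. Record the zeros.
  x = 0: [0↦3, 1↦0, 2↦1, 3↦6, 4↦1, 5↦0, 6↦3]  zeros at y ∈ {1, 5}
  x = 1: [0↦6, 1↦1, 2↦0, 3↦3, 4↦3, 5↦0, 6↦1]  zeros at y ∈ {2, 5}
  x = 2: [0↦5, 1↦5, 2↦2, 3↦3, 4↦1, 5↦3, 6↦2]  zeros at y ∈ ∅
  x = 3: [0↦0, 1↦5, 2↦0, 3↦6, 4↦2, 5↦2, 6↦6]  zeros at y ∈ {0, 2}
  x = 4: [0↦5, 1↦1, 2↦1, 3↦5, 4↦6, 5↦4, 6↦6]  zeros at y ∈ ∅
  x = 5: [0↦6, 1↦0, 2↦5, 3↦0, 4↦6, 5↦2, 6↦2]  zeros at y ∈ {1, 3}
  x = 6: [0↦3, 1↦2, 2↦5, 3↦5, 4↦2, 5↦3, 6↦1]  zeros at y ∈ ∅
Collecting zeros: affine points = {(0, 1), (0, 5), (1, 2), (1, 5), (3, 0), (3, 2), (5, 1), (5, 3)}.
Total count |C(F_7)_aff| = 8.


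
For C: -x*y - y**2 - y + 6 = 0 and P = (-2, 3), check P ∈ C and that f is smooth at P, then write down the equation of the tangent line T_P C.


Tangent line at P: -3*x - 5*y + 9 = 0.

Step 1: f(-2, 3) = 0, so P lies on C.
Step 2: partial derivatives
  f_x(x, y) = -y, f_y(x, y) = -x - 2*y - 1.
  f_x(P) = -3, f_y(P) = -5 (gradient nonzero, so P is smooth).
Step 3: tangent line at P: -3·(x − -2) + -5·(y − 3) = 0.
Expanding: -3*x - 5*y + 9 = 0.


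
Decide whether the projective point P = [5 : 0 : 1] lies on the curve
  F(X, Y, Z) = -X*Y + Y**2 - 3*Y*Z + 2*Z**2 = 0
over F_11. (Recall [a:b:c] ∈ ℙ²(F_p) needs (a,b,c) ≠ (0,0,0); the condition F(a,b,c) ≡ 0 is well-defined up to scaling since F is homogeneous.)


F(5,0,1) ≡ 2 (mod 11); P is NOT on the curve.

Evaluate F(5, 0, 1) term-by-term (mod 11).
  -X*Y ↦ -1·5·0·1 = 0
  Y**2 ↦ 1·1·0·1 = 0
  -3*Y*Z ↦ -3·1·0·1 = 0
  2*Z**2 ↦ 2·1·1·1 = 2
Sum: F(5, 0, 1) = (0) + (0) + (0) + (2) = 2.
Reducing mod 11: 2 ≡ 2 (mod 11).
Since F(a, b, c) ≡ 2 ≠ 0 (mod 11), P does NOT lie on the curve.


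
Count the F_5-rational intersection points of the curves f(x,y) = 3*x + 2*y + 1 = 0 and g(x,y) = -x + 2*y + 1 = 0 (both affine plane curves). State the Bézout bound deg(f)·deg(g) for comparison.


Common zeros: {(0, 2)}; count = 1; Bézout bound = 1.

deg(f) = 1, deg(g) = 1, so Bézout bound = 1.
Scan x ∈ F_5. For each x, list the y ∈ F_5 with f(x, y) ≡ 0 and those with g(x, y) ≡ 0 (mod 5); the common zeros in that column are the intersection.
  x = 0: f ≡ 0 at y ∈ {2}; g ≡ 0 at y ∈ {2}; common: {2}.
  x = 1: f ≡ 0 at y ∈ {3}; g ≡ 0 at y ∈ {0}; common: ∅.
  x = 2: f ≡ 0 at y ∈ {4}; g ≡ 0 at y ∈ {3}; common: ∅.
  x = 3: f ≡ 0 at y ∈ {0}; g ≡ 0 at y ∈ {1}; common: ∅.
  x = 4: f ≡ 0 at y ∈ {1}; g ≡ 0 at y ∈ {4}; common: ∅.
Collecting: common zeros = {(0, 2)}, so the count is 1.
Comparison with the Bézout bound: 1 ≤ 1 = deg(f)·deg(g), as expected for curves with no common component (the bound is attained).


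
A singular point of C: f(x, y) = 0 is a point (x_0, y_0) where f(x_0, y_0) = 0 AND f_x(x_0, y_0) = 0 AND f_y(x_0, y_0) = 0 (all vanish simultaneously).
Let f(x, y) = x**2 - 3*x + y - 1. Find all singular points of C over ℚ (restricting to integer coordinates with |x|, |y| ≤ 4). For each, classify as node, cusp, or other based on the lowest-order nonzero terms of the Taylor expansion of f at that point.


No singular points in the scanned grid; C is smooth there.

Compute partial derivatives:
  f_x = 2*x - 3.
  f_y = 1.
f_y = 1 is a nonzero constant, so f_y never vanishes: no point (x, y) can satisfy f = f_x = f_y = 0. In particular no (x, y) ∈ {−4, ..., 4}² is singular; the curve is smooth.


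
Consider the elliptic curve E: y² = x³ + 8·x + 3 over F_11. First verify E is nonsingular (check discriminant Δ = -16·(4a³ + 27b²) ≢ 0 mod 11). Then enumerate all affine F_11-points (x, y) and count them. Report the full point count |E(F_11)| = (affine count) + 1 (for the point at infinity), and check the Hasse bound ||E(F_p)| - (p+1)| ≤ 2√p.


Affine points = {(0, 5), (0, 6), (1, 1), (1, 10), (2, 4), (2, 7), (4, 0), (5, 5), (5, 6), (6, 5), (6, 6), (9, 1), (9, 10), (10, 4), (10, 7)}; affine count = 15; |E(F_11)| = 16.

Discriminant check: Δ ∝ 4a³ + 27b² = 4·8³ + 27·3² = 4·512 + 27·9 ≡ 3 (mod 11). Nonzero ⇒ E is nonsingular.
For each x ∈ F_11, compute rhs = x³ + 8·x + 3 mod 11, then count y ∈ F_11 with y² ≡ rhs.
  x = 0: rhs = 3, matching y values: 5, 6 (2 points).
  x = 1: rhs = 1, matching y values: 1, 10 (2 points).
  x = 2: rhs = 5, matching y values: 4, 7 (2 points).
  x = 3: rhs = 10, matching y values: none (0 points).
  x = 4: rhs = 0, matching y values: 0 (1 points).
  x = 5: rhs = 3, matching y values: 5, 6 (2 points).
  x = 6: rhs = 3, matching y values: 5, 6 (2 points).
  x = 7: rhs = 6, matching y values: none (0 points).
  x = 8: rhs = 7, matching y values: none (0 points).
  x = 9: rhs = 1, matching y values: 1, 10 (2 points).
  x = 10: rhs = 5, matching y values: 4, 7 (2 points).
Total affine count: 15.
Full point count |E(F_11)| = 15 + 1 = 16.
Hasse bound: |16 − (11+1)| = |4| = 4 ≤ 2√11 ≈ 6.6332 ✓.


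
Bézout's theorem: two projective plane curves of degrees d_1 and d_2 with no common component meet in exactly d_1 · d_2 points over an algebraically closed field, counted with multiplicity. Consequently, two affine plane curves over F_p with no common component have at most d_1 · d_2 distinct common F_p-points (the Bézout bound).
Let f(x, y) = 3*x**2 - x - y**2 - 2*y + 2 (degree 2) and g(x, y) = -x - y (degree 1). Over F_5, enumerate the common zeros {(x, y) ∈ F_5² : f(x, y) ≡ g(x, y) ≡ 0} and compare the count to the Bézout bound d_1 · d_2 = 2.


Common zeros: {(1, 4)}; count = 1; Bézout bound = 2.

deg(f) = 2, deg(g) = 1, so Bézout bound = 2.
Scan x ∈ F_5. For each x, list the y ∈ F_5 with f(x, y) ≡ 0 and those with g(x, y) ≡ 0 (mod 5); the common zeros in that column are the intersection.
  x = 0: f ≡ 0 at y ∈ ∅; g ≡ 0 at y ∈ {0}; common: ∅.
  x = 1: f ≡ 0 at y ∈ {4}; g ≡ 0 at y ∈ {4}; common: {4}.
  x = 2: f ≡ 0 at y ∈ ∅; g ≡ 0 at y ∈ {3}; common: ∅.
  x = 3: f ≡ 0 at y ∈ ∅; g ≡ 0 at y ∈ {2}; common: ∅.
  x = 4: f ≡ 0 at y ∈ ∅; g ≡ 0 at y ∈ {1}; common: ∅.
Collecting: common zeros = {(1, 4)}, so the count is 1.
Comparison with the Bézout bound: 1 ≤ 2 = deg(f)·deg(g), as expected for curves with no common component (the affine F_5-count falls short of the bound because intersections may lie at infinity, over extension fields, or carry multiplicity).


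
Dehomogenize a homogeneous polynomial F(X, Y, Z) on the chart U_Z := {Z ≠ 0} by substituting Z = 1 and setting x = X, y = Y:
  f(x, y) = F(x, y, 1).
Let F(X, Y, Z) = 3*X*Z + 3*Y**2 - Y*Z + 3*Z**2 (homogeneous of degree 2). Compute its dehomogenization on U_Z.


f(x, y) = 3*x + 3*y**2 - y + 3

On U_Z we set Z = 1. Each monomial c·X^i·Y^j·Z^k in F becomes c·x^i·y^j·1^k = c·x^i·y^j.
Substituting Z = 1: F(X, Y, 1) = 3*x + 3*y**2 - y + 3.
Note: deg(f) ≤ deg(F) = 2; strict inequality happens when F is divisible by Z (lost terms).


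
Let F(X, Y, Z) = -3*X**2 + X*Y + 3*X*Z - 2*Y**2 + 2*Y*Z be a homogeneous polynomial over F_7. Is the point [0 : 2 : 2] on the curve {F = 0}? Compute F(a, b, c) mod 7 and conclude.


F(0,2,2) ≡ 0 (mod 7); P is on the curve.

Evaluate F(0, 2, 2) term-by-term (mod 7).
  -3*X**2 ↦ -3·0·1·1 = 0
  X*Y ↦ 1·0·2·1 = 0
  3*X*Z ↦ 3·0·1·2 = 0
  -2*Y**2 ↦ -2·1·4·1 = -8
  2*Y*Z ↦ 2·1·2·2 = 8
Sum: F(0, 2, 2) = (0) + (0) + (0) + (-8) + (8) = 0.
Reducing mod 7: 0 ≡ 0 (mod 7).
Since F(a, b, c) ≡ 0 (mod 7), P lies on the curve.


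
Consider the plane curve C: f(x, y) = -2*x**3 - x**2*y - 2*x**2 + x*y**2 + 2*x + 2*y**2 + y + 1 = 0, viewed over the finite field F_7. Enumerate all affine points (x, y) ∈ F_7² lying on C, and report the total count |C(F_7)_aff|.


Affine F_7-points: {(0, 5), (5, 4), (6, 1), (6, 6)}; count = 4.

For each of the 49 pairs (x, y) ∈ F_7², evaluate f(x, y) mod 7. Record the zeros.
  x = 0: [0↦1, 1↦4, 2↦4, 3↦1, 4↦2, 5↦0, 6↦2]  zeros at y ∈ {5}
  x = 1: [0↦6, 1↦2, 2↦4, 3↦5, 4↦5, 5↦4, 6↦2]  zeros at y ∈ ∅
  x = 2: [0↦2, 1↦3, 2↦5, 3↦1, 4↦5, 5↦3, 6↦2]  zeros at y ∈ ∅
  x = 3: [0↦5, 1↦2, 2↦2, 3↦5, 4↦4, 5↦6, 6↦4]  zeros at y ∈ ∅
  x = 4: [0↦3, 1↦1, 2↦4, 3↦5, 4↦4, 5↦1, 6↦3]  zeros at y ∈ ∅
  x = 5: [0↦5, 1↦2, 2↦6, 3↦3, 4↦0, 5↦4, 6↦1]  zeros at y ∈ {4}
  x = 6: [0↦6, 1↦0, 2↦3, 3↦1, 4↦1, 5↦3, 6↦0]  zeros at y ∈ {1, 6}
Collecting zeros: affine points = {(0, 5), (5, 4), (6, 1), (6, 6)}.
Total count |C(F_7)_aff| = 4.


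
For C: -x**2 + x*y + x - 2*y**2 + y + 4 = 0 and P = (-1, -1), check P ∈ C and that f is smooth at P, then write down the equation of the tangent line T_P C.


Tangent line at P: 2*x + 4*y + 6 = 0.

Step 1: f(-1, -1) = 0, so P lies on C.
Step 2: partial derivatives
  f_x(x, y) = -2*x + y + 1, f_y(x, y) = x - 4*y + 1.
  f_x(P) = 2, f_y(P) = 4 (gradient nonzero, so P is smooth).
Step 3: tangent line at P: 2·(x − -1) + 4·(y − -1) = 0.
Expanding: 2*x + 4*y + 6 = 0.


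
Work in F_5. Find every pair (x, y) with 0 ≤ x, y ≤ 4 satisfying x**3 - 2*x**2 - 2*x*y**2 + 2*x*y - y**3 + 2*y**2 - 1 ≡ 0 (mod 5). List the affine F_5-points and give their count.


Affine F_5-points: {(0, 1), (0, 3), (2, 1), (4, 2)}; count = 4.

For each of the 25 pairs (x, y) ∈ F_5², evaluate f(x, y) mod 5. Record the zeros.
  x = 0: [0↦4, 1↦0, 2↦4, 3↦0, 4↦2]  zeros at y ∈ {1, 3}
  x = 1: [0↦3, 1↦4, 2↦4, 3↦2, 4↦2]  zeros at y ∈ ∅
  x = 2: [0↦4, 1↦0, 2↦1, 3↦1, 4↦4]  zeros at y ∈ {1}
  x = 3: [0↦3, 1↦4, 2↦1, 3↦3, 4↦4]  zeros at y ∈ ∅
  x = 4: [0↦1, 1↦2, 2↦0, 3↦4, 4↦3]  zeros at y ∈ {2}
Collecting zeros: affine points = {(0, 1), (0, 3), (2, 1), (4, 2)}.
Total count |C(F_5)_aff| = 4.


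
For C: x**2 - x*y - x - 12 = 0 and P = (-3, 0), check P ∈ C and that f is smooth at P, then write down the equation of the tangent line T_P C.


Tangent line at P: -7*x + 3*y - 21 = 0.

Step 1: f(-3, 0) = 0, so P lies on C.
Step 2: partial derivatives
  f_x(x, y) = 2*x - y - 1, f_y(x, y) = -x.
  f_x(P) = -7, f_y(P) = 3 (gradient nonzero, so P is smooth).
Step 3: tangent line at P: -7·(x − -3) + 3·(y − 0) = 0.
Expanding: -7*x + 3*y - 21 = 0.


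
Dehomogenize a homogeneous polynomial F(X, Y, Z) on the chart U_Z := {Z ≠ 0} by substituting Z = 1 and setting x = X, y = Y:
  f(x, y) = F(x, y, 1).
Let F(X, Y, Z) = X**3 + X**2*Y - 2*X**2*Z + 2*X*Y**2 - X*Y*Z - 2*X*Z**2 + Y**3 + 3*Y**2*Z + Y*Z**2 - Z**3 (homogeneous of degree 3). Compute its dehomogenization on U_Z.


f(x, y) = x**3 + x**2*y - 2*x**2 + 2*x*y**2 - x*y - 2*x + y**3 + 3*y**2 + y - 1

On U_Z we set Z = 1. Each monomial c·X^i·Y^j·Z^k in F becomes c·x^i·y^j·1^k = c·x^i·y^j.
Substituting Z = 1: F(X, Y, 1) = x**3 + x**2*y - 2*x**2 + 2*x*y**2 - x*y - 2*x + y**3 + 3*y**2 + y - 1.
Note: deg(f) ≤ deg(F) = 3; strict inequality happens when F is divisible by Z (lost terms).


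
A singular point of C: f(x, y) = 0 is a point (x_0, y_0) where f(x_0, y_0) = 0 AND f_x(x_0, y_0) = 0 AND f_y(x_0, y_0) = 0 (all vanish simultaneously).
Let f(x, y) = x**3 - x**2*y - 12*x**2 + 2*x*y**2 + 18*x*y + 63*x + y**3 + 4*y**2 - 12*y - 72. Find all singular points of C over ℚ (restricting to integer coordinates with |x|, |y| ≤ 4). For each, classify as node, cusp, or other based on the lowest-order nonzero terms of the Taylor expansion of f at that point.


Singular points: {(3, -3)}; classification: cusp.

Compute partial derivatives:
  f_x = 3*x**2 - 2*x*y - 24*x + 2*y**2 + 18*y + 63.
  f_y = -x**2 + 4*x*y + 18*x + 3*y**2 + 8*y - 12.
Scan x_0 ∈ {−4, ..., 4}. For each x_0, f_y(x_0, y) is a polynomial in y; find its integer roots y ∈ {−4, ..., 4}, then test f_x and f at those candidates.
  x = -4: f_y(-4, y) = 3*y**2 - 8*y - 100; no integer root y with |y| ≤ 4.
  x = -3: f_y(-3, y) = 3*y**2 - 4*y - 75; no integer root y with |y| ≤ 4.
  x = -2: f_y(-2, y) = 3*y**2 - 52; no integer root y with |y| ≤ 4.
  x = -1: f_y(-1, y) = 3*y**2 + 4*y - 31; no integer root y with |y| ≤ 4.
  x = 0: f_y(0, y) = 3*y**2 + 8*y - 12; no integer root y with |y| ≤ 4.
  x = 1: f_y(1, y) = 3*y**2 + 12*y + 5; no integer root y with |y| ≤ 4.
  x = 2: f_y(2, y) = 3*y**2 + 16*y + 20; vanishes at y ∈ {-2}. (2, -2): f_x = 7 ≠ 0.
  x = 3: f_y(3, y) = 3*y**2 + 20*y + 33; vanishes at y ∈ {-3}. (3, -3): f_x = 0, f = 0 — SINGULAR.
  x = 4: f_y(4, y) = 3*y**2 + 24*y + 44; no integer root y with |y| ≤ 4.
Only singular point on the grid: (3, -3).
Classify: substitute x = 3 + u, y = -3 + v and expand: f = u**3 - u**2*v + 2*u*v**2 + v**3 + v**2.
No constant or linear terms (consistent with a singular point). Quadratic part: v**2. Cubic part: u**3 - u**2*v + 2*u*v**2 + v**3.
The quadratic part v**2 is a perfect square, so there is a single (double) tangent line v = 0, i.e. y = -3. Restricting the cubic part to that line (v = 0) leaves u**3 ≠ 0, so f is not divisible by v and the branch is v² ≈ -u**3 to lowest order — this is a cusp.
Classification: cusp.


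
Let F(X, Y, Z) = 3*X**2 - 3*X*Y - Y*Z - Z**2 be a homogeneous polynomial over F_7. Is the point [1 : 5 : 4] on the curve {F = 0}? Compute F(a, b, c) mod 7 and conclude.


F(1,5,4) ≡ 1 (mod 7); P is NOT on the curve.

Evaluate F(1, 5, 4) term-by-term (mod 7).
  3*X**2 ↦ 3·1·1·1 = 3
  -3*X*Y ↦ -3·1·5·1 = -15
  -Y*Z ↦ -1·1·5·4 = -20
  -Z**2 ↦ -1·1·1·16 = -16
Sum: F(1, 5, 4) = (3) + (-15) + (-20) + (-16) = -48.
Reducing mod 7: -48 ≡ 1 (mod 7).
Since F(a, b, c) ≡ 1 ≠ 0 (mod 7), P does NOT lie on the curve.


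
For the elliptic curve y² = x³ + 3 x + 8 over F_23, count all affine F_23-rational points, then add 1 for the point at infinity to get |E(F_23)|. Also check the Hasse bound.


Affine points = {(0, 10), (0, 13), (1, 9), (1, 14), (6, 9), (6, 14), (7, 2), (7, 21), (10, 7), (10, 16), (12, 1), (12, 22), (13, 6), (13, 17), (15, 1), (15, 22), (16, 9), (16, 14), (17, 2), (17, 21), (18, 11), (18, 12), (19, 1), (19, 22), (20, 8), (20, 15), (22, 2), (22, 21)}; affine count = 28; |E(F_23)| = 29.

Discriminant check: Δ ∝ 4a³ + 27b² = 4·3³ + 27·8² = 4·27 + 27·64 ≡ 19 (mod 23). Nonzero ⇒ E is nonsingular.
For each x ∈ F_23, compute rhs = x³ + 3·x + 8 mod 23, then count y ∈ F_23 with y² ≡ rhs.
  x = 0: rhs = 8, matching y values: 10, 13 (2 points).
  x = 1: rhs = 12, matching y values: 9, 14 (2 points).
  x = 2: rhs = 22, matching y values: none (0 points).
  x = 3: rhs = 21, matching y values: none (0 points).
  x = 4: rhs = 15, matching y values: none (0 points).
  x = 5: rhs = 10, matching y values: none (0 points).
  x = 6: rhs = 12, matching y values: 9, 14 (2 points).
  x = 7: rhs = 4, matching y values: 2, 21 (2 points).
  x = 8: rhs = 15, matching y values: none (0 points).
  x = 9: rhs = 5, matching y values: none (0 points).
  x = 10: rhs = 3, matching y values: 7, 16 (2 points).
  x = 11: rhs = 15, matching y values: none (0 points).
  x = 12: rhs = 1, matching y values: 1, 22 (2 points).
  x = 13: rhs = 13, matching y values: 6, 17 (2 points).
  x = 14: rhs = 11, matching y values: none (0 points).
  x = 15: rhs = 1, matching y values: 1, 22 (2 points).
  x = 16: rhs = 12, matching y values: 9, 14 (2 points).
  x = 17: rhs = 4, matching y values: 2, 21 (2 points).
  x = 18: rhs = 6, matching y values: 11, 12 (2 points).
  x = 19: rhs = 1, matching y values: 1, 22 (2 points).
  x = 20: rhs = 18, matching y values: 8, 15 (2 points).
  x = 21: rhs = 17, matching y values: none (0 points).
  x = 22: rhs = 4, matching y values: 2, 21 (2 points).
Total affine count: 28.
Full point count |E(F_23)| = 28 + 1 = 29.
Hasse bound: |29 − (23+1)| = |5| = 5 ≤ 2√23 ≈ 9.5917 ✓.


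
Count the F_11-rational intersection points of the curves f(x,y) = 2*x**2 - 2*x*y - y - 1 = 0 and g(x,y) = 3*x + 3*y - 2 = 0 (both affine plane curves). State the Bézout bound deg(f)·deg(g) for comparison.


Common zeros: ∅; count = 0; Bézout bound = 2.

deg(f) = 2, deg(g) = 1, so Bézout bound = 2.
Scan x ∈ F_11. For each x, list the y ∈ F_11 with f(x, y) ≡ 0 and those with g(x, y) ≡ 0 (mod 11); the common zeros in that column are the intersection.
  x = 0: f ≡ 0 at y ∈ {10}; g ≡ 0 at y ∈ {8}; common: ∅.
  x = 1: f ≡ 0 at y ∈ {4}; g ≡ 0 at y ∈ {7}; common: ∅.
  x = 2: f ≡ 0 at y ∈ {8}; g ≡ 0 at y ∈ {6}; common: ∅.
  x = 3: f ≡ 0 at y ∈ {4}; g ≡ 0 at y ∈ {5}; common: ∅.
  x = 4: f ≡ 0 at y ∈ {1}; g ≡ 0 at y ∈ {4}; common: ∅.
  x = 5: f ≡ 0 at y ∈ ∅; g ≡ 0 at y ∈ {3}; common: ∅.
  x = 6: f ≡ 0 at y ∈ {8}; g ≡ 0 at y ∈ {2}; common: ∅.
  x = 7: f ≡ 0 at y ∈ {5}; g ≡ 0 at y ∈ {1}; common: ∅.
  x = 8: f ≡ 0 at y ∈ {1}; g ≡ 0 at y ∈ {0}; common: ∅.
  x = 9: f ≡ 0 at y ∈ {5}; g ≡ 0 at y ∈ {10}; common: ∅.
  x = 10: f ≡ 0 at y ∈ {10}; g ≡ 0 at y ∈ {9}; common: ∅.
Collecting: common zeros = ∅, so the count is 0.
Comparison with the Bézout bound: 0 ≤ 2 = deg(f)·deg(g), as expected for curves with no common component (the affine F_11-count falls short of the bound because intersections may lie at infinity, over extension fields, or carry multiplicity).


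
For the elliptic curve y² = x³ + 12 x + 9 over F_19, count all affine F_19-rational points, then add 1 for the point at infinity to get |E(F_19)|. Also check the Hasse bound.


Affine points = {(0, 3), (0, 16), (4, 8), (4, 11), (5, 2), (5, 17), (8, 3), (8, 16), (11, 3), (11, 16), (12, 0), (13, 5), (13, 14), (15, 7), (15, 12)}; affine count = 15; |E(F_19)| = 16.

Discriminant check: Δ ∝ 4a³ + 27b² = 4·12³ + 27·9² = 4·1728 + 27·81 ≡ 17 (mod 19). Nonzero ⇒ E is nonsingular.
For each x ∈ F_19, compute rhs = x³ + 12·x + 9 mod 19, then count y ∈ F_19 with y² ≡ rhs.
  x = 0: rhs = 9, matching y values: 3, 16 (2 points).
  x = 1: rhs = 3, matching y values: none (0 points).
  x = 2: rhs = 3, matching y values: none (0 points).
  x = 3: rhs = 15, matching y values: none (0 points).
  x = 4: rhs = 7, matching y values: 8, 11 (2 points).
  x = 5: rhs = 4, matching y values: 2, 17 (2 points).
  x = 6: rhs = 12, matching y values: none (0 points).
  x = 7: rhs = 18, matching y values: none (0 points).
  x = 8: rhs = 9, matching y values: 3, 16 (2 points).
  x = 9: rhs = 10, matching y values: none (0 points).
  x = 10: rhs = 8, matching y values: none (0 points).
  x = 11: rhs = 9, matching y values: 3, 16 (2 points).
  x = 12: rhs = 0, matching y values: 0 (1 points).
  x = 13: rhs = 6, matching y values: 5, 14 (2 points).
  x = 14: rhs = 14, matching y values: none (0 points).
  x = 15: rhs = 11, matching y values: 7, 12 (2 points).
  x = 16: rhs = 3, matching y values: none (0 points).
  x = 17: rhs = 15, matching y values: none (0 points).
  x = 18: rhs = 15, matching y values: none (0 points).
Total affine count: 15.
Full point count |E(F_19)| = 15 + 1 = 16.
Hasse bound: |16 − (19+1)| = |-4| = 4 ≤ 2√19 ≈ 8.7178 ✓.
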